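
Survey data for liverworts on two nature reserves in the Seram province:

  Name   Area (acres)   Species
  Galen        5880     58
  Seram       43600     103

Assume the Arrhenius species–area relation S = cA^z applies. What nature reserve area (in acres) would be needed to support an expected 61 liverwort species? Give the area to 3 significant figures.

z = ln(103/58) / ln(43600/5880) = 0.5743 / 2.0035 = 0.2866
c = 58 / 5880^0.2866 = 58 / 12.04 = 4.819
A = (61/4.819)^(1/0.2866) ⇒ ln A = ln(12.66)/0.2866 = 8.8552
A = e^8.8552 ≈ 7011 acres

7010 acres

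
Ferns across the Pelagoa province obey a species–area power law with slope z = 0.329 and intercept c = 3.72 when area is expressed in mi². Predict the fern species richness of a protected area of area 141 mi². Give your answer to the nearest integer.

S = 3.72 × 141^0.329 = 3.72 × 5.094 ≈ 18.95

19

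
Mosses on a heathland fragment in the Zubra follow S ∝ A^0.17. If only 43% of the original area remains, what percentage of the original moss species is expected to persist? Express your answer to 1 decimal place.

S_new/S_old = (A_new/A_old)^z = 0.43^0.17
= exp(0.17 × ln 0.43) = exp(0.17 × -0.8440) = exp(-0.1435) ≈ 0.8663

86.6%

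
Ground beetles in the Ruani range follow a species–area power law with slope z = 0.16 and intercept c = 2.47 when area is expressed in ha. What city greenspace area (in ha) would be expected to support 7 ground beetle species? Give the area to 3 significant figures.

7 = 2.47 × A^0.16  ⇒  A^0.16 = 7/2.47 = 2.834
ln A = ln(2.834) / 0.16 = 1.0417 / 0.16 = 6.5106
A = e^6.5106 ≈ 672.2 ha

672 ha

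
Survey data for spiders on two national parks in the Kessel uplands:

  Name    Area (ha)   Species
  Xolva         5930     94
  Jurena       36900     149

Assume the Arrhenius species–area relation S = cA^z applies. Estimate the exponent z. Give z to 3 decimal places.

0.252

Taking logs: ln S = ln c + z ln A, so z = (ln S₂ − ln S₁)/(ln A₂ − ln A₁).
z = ln(149/94) / ln(36900/5930) = ln(1.585) / ln(6.223) = 0.4607 / 1.8282 = 0.2520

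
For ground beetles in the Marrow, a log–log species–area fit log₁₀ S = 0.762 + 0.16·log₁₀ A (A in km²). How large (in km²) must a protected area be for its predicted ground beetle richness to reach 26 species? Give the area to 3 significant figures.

12100 km²

26 = 5.781 × A^0.16  ⇒  A^0.16 = 26/5.781 = 4.498
ln A = ln(4.498) / 0.16 = 1.5035 / 0.16 = 9.3970
A = e^9.3970 ≈ 12053 km²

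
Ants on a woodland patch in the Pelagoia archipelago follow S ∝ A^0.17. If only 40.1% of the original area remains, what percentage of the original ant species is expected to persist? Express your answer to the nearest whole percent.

S_new/S_old = (A_new/A_old)^z = 0.401^0.17
= exp(0.17 × ln 0.401) = exp(0.17 × -0.9138) = exp(-0.1553) ≈ 0.8561

86%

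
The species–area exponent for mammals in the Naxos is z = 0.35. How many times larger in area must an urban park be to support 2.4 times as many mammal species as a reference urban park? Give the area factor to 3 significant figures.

(A₂/A₁)^0.35 = 2.4, so A₂/A₁ = 2.4^(1/0.35) = 2.4^2.857
ln(A₂/A₁) = ln 2.4 / 0.35 = 0.8755 / 0.35 = 2.5013
A₂/A₁ = e^2.5013 ≈ 12.2

12.2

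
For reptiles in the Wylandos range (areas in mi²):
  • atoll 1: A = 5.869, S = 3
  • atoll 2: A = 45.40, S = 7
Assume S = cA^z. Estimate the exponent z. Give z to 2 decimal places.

Taking logs: ln S = ln c + z ln A, so z = (ln S₂ − ln S₁)/(ln A₂ − ln A₁).
z = ln(7/3) / ln(45.4/5.869) = ln(2.333) / ln(7.736) = 0.8473 / 2.0458 = 0.4142

0.41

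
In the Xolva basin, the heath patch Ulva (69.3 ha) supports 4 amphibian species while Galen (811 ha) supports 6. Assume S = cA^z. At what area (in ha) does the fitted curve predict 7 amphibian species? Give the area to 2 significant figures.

2100 ha

z = ln(6/4) / ln(811/69.3) = 0.4055 / 2.4598 = 0.1648
c = 4 / 69.3^0.1648 = 4 / 2.011 = 1.989
A = (7/1.989)^(1/0.1648) ⇒ ln A = ln(3.519)/0.1648 = 7.6334
A = e^7.6334 ≈ 2066 ha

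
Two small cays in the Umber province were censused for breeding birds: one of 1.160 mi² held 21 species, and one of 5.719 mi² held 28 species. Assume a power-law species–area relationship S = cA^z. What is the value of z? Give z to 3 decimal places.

0.180

Taking logs: ln S = ln c + z ln A, so z = (ln S₂ − ln S₁)/(ln A₂ − ln A₁).
z = ln(28/21) / ln(5.719/1.16) = ln(1.333) / ln(4.93) = 0.2877 / 1.5954 = 0.1803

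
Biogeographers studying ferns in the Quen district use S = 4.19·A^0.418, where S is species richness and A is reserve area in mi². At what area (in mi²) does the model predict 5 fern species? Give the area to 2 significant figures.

1.5 mi²

5 = 4.19 × A^0.418  ⇒  A^0.418 = 5/4.19 = 1.193
ln A = ln(1.193) / 0.418 = 0.1767 / 0.418 = 0.4228
A = e^0.4228 ≈ 1.526 mi²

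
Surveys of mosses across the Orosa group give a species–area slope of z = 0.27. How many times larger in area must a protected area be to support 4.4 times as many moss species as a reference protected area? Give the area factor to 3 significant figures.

(A₂/A₁)^0.27 = 4.4, so A₂/A₁ = 4.4^(1/0.27) = 4.4^3.704
ln(A₂/A₁) = ln 4.4 / 0.27 = 1.4816 / 0.27 = 5.4874
A₂/A₁ = e^5.4874 ≈ 241.6

242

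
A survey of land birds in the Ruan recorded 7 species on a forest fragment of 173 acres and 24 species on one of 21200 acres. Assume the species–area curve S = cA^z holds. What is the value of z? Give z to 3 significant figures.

Taking logs: ln S = ln c + z ln A, so z = (ln S₂ − ln S₁)/(ln A₂ − ln A₁).
z = ln(24/7) / ln(21200/173) = ln(3.429) / ln(122.5) = 1.2321 / 4.8085 = 0.2562

0.256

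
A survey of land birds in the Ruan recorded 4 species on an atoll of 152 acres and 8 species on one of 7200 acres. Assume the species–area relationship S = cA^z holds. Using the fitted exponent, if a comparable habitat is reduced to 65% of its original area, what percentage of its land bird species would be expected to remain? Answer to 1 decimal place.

92.6%

z = ln(8/4) / ln(7200/152) = 0.6931 / 3.8580 = 0.1797
S_new/S_old = (A_new/A_old)^z = 0.65^0.1797 = exp(0.1797 × -0.4308) = 0.9255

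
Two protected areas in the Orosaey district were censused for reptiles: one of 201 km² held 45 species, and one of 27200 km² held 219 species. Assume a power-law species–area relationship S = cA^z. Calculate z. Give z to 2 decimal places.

0.32

Taking logs: ln S = ln c + z ln A, so z = (ln S₂ − ln S₁)/(ln A₂ − ln A₁).
z = ln(219/45) / ln(27200/201) = ln(4.867) / ln(135.3) = 1.5824 / 4.9077 = 0.3224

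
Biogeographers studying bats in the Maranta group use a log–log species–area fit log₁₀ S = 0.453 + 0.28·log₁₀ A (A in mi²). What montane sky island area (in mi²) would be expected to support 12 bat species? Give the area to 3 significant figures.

12 = 2.838 × A^0.28  ⇒  A^0.28 = 12/2.838 = 4.228
ln A = ln(4.228) / 0.28 = 1.4418 / 0.28 = 5.1494
A = e^5.1494 ≈ 172.3 mi²

172 mi²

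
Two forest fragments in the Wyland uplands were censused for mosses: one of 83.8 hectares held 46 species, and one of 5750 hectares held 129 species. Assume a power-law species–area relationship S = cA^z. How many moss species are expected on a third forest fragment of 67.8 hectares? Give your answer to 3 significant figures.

43.7

z = ln(129/46) / ln(5750/83.8) = 1.0312 / 4.2285 = 0.2439
c = 46 / 83.8^0.2439 = 46 / 2.944 = 15.62
S₃ = 15.62 × 67.8^0.2439 = 15.62 × 2.796 ≈ 43.68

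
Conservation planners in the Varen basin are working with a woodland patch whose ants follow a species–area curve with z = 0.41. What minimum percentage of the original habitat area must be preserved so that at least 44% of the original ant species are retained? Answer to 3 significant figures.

13.5%

Need (A_new/A_old)^0.41 = 0.44, so A_new/A_old = 0.44^(1/0.41) = 0.44^2.439
ln(A_new/A_old) = ln 0.44 / 0.41 = -0.8210 / 0.41 = -2.0024
A_new/A_old = e^-2.0024 ≈ 0.135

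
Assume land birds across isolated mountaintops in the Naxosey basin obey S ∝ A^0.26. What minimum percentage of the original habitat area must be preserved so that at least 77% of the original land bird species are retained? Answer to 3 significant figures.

Need (A_new/A_old)^0.26 = 0.77, so A_new/A_old = 0.77^(1/0.26) = 0.77^3.846
ln(A_new/A_old) = ln 0.77 / 0.26 = -0.2614 / 0.26 = -1.0052
A_new/A_old = e^-1.0052 ≈ 0.366

36.6%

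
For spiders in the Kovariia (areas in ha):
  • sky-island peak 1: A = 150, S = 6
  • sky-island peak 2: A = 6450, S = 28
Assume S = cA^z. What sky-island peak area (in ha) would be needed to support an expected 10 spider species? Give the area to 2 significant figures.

520 ha

z = ln(28/6) / ln(6450/150) = 1.5404 / 3.7612 = 0.4096
c = 6 / 150^0.4096 = 6 / 7.785 = 0.7707
A = (10/0.7707)^(1/0.4096) ⇒ ln A = ln(12.97)/0.4096 = 6.2579
A = e^6.2579 ≈ 522.1 ha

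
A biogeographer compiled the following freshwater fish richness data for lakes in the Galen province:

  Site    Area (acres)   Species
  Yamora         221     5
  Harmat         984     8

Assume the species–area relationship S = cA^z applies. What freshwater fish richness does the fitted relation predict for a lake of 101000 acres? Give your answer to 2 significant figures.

z = ln(8/5) / ln(984/221) = 0.4700 / 1.4935 = 0.3147
c = 5 / 221^0.3147 = 5 / 5.468 = 0.9145
S₃ = 0.9145 × 101000^0.3147 = 0.9145 × 37.57 ≈ 34.36

34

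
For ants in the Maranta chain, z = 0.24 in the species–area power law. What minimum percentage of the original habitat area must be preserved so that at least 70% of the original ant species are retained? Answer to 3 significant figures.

Need (A_new/A_old)^0.24 = 0.7, so A_new/A_old = 0.7^(1/0.24) = 0.7^4.167
ln(A_new/A_old) = ln 0.7 / 0.24 = -0.3567 / 0.24 = -1.4861
A_new/A_old = e^-1.4861 ≈ 0.2262

22.6%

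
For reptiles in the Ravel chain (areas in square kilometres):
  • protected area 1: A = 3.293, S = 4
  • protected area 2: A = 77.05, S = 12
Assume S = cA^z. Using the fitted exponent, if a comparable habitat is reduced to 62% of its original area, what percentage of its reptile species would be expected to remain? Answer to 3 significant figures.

84.7%

z = ln(12/4) / ln(77.05/3.293) = 1.0986 / 3.1527 = 0.3485
S_new/S_old = (A_new/A_old)^z = 0.62^0.3485 = exp(0.3485 × -0.4780) = 0.8466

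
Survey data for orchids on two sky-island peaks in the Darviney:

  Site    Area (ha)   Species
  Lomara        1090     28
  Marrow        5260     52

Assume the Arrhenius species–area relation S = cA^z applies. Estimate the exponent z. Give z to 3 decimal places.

0.393

Taking logs: ln S = ln c + z ln A, so z = (ln S₂ − ln S₁)/(ln A₂ − ln A₁).
z = ln(52/28) / ln(5260/1090) = ln(1.857) / ln(4.826) = 0.6190 / 1.5740 = 0.3933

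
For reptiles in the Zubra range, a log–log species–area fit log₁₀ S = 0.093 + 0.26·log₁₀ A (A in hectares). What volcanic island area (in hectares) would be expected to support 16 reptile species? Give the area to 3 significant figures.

16 = 1.239 × A^0.26  ⇒  A^0.26 = 16/1.239 = 12.92
ln A = ln(12.92) / 0.26 = 2.5584 / 0.26 = 9.8402
A = e^9.8402 ≈ 18773 hectares

18800 hectares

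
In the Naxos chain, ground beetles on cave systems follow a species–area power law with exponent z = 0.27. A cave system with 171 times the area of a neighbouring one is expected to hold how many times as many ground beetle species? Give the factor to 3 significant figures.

4.01

S₂/S₁ = (A₂/A₁)^z = 171^0.27
ln(S₂/S₁) = 0.27 × ln 171 = 0.27 × 5.1417 = 1.3882
S₂/S₁ = e^1.3882 ≈ 4.008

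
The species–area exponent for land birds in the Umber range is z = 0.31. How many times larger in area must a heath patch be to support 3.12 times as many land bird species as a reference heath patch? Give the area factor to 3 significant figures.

(A₂/A₁)^0.31 = 3.12, so A₂/A₁ = 3.12^(1/0.31) = 3.12^3.226
ln(A₂/A₁) = ln 3.12 / 0.31 = 1.1378 / 0.31 = 3.6704
A₂/A₁ = e^3.6704 ≈ 39.27

39.3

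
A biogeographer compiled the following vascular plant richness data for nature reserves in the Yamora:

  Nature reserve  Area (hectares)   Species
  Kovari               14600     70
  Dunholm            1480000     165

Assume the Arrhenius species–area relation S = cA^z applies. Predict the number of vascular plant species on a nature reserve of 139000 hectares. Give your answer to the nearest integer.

z = ln(165/70) / ln(1480000/14600) = 0.8575 / 4.6188 = 0.1856
c = 70 / 14600^0.1856 = 70 / 5.93 = 11.8
S₃ = 11.8 × 139000^0.1856 = 11.8 × 9.011 ≈ 106.4

106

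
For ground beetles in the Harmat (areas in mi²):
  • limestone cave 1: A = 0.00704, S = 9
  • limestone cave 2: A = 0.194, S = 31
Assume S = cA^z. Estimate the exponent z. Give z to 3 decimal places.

0.373

Taking logs: ln S = ln c + z ln A, so z = (ln S₂ − ln S₁)/(ln A₂ − ln A₁).
z = ln(31/9) / ln(0.194/0.00704) = ln(3.444) / ln(27.56) = 1.2368 / 3.3162 = 0.3729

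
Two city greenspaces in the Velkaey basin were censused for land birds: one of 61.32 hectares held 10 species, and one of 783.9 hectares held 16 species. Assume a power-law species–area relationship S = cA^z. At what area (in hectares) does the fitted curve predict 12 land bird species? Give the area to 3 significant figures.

165 hectares

z = ln(16/10) / ln(783.9/61.32) = 0.4700 / 2.5482 = 0.1844
c = 10 / 61.32^0.1844 = 10 / 2.137 = 4.68
A = (12/4.68)^(1/0.1844) ⇒ ln A = ln(2.564)/0.1844 = 5.1046
A = e^5.1046 ≈ 164.8 hectares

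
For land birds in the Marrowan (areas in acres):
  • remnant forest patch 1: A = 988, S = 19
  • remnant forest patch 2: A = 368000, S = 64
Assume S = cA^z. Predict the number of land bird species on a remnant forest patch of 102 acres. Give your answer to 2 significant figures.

z = ln(64/19) / ln(368000/988) = 1.2144 / 5.9202 = 0.2051
c = 19 / 988^0.2051 = 19 / 4.115 = 4.618
S₃ = 4.618 × 102^0.2051 = 4.618 × 2.582 ≈ 11.92

12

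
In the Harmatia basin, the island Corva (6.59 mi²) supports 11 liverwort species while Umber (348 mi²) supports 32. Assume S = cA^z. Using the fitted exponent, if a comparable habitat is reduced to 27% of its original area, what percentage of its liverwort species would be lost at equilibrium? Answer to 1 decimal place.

z = ln(32/11) / ln(348/6.59) = 1.0678 / 3.9666 = 0.2692
S_new/S_old = (A_new/A_old)^z = 0.27^0.2692 = exp(0.2692 × -1.3093) = 0.7029
Fraction lost = 1 − 0.7029 = 0.2971

29.7%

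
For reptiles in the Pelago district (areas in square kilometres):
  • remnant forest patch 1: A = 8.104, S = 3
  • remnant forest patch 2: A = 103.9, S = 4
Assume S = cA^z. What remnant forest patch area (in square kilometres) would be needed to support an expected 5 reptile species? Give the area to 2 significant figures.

z = ln(4/3) / ln(103.9/8.104) = 0.2877 / 2.5511 = 0.1128
c = 3 / 8.104^0.1128 = 3 / 1.266 = 2.369
A = (5/2.369)^(1/0.1128) ⇒ ln A = ln(2.11)/0.1128 = 6.6222
A = e^6.6222 ≈ 751.6 square kilometres

750 square kilometres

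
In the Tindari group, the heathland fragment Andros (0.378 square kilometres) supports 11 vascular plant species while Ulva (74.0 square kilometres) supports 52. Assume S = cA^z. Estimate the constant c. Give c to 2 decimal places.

z = ln(S₂/S₁) / ln(A₂/A₁) = ln(52/11) / ln(74/0.378) = 1.5533 / 5.2769 = 0.2944
c = S₁ / A₁^z = 11 / 0.378^0.2944 = 11 / 0.751 = 14.65

14.65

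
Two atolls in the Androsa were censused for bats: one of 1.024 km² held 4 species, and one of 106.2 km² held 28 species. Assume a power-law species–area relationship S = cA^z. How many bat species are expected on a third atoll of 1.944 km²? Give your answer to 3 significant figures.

z = ln(28/4) / ln(106.2/1.024) = 1.9459 / 4.6416 = 0.4192
c = 4 / 1.024^0.4192 = 4 / 1.01 = 3.96
S₃ = 3.96 × 1.944^0.4192 = 3.96 × 1.321 ≈ 5.233

5.23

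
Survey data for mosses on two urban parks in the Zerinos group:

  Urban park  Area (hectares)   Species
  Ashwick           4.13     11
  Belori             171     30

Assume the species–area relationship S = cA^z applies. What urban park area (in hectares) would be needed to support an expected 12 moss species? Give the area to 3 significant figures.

z = ln(30/11) / ln(171/4.13) = 1.0033 / 3.7234 = 0.2695
c = 11 / 4.13^0.2695 = 11 / 1.465 = 7.506
A = (12/7.506)^(1/0.2695) ⇒ ln A = ln(1.599)/0.2695 = 1.7412
A = e^1.7412 ≈ 5.704 hectares

5.70 hectares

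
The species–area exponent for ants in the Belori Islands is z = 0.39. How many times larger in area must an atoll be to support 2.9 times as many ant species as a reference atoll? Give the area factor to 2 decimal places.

15.33

(A₂/A₁)^0.39 = 2.9, so A₂/A₁ = 2.9^(1/0.39) = 2.9^2.564
ln(A₂/A₁) = ln 2.9 / 0.39 = 1.0647 / 0.39 = 2.7300
A₂/A₁ = e^2.7300 ≈ 15.33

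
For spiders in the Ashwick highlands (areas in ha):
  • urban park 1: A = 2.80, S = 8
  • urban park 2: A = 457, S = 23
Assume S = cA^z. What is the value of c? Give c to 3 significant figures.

6.46

z = ln(S₂/S₁) / ln(A₂/A₁) = ln(23/8) / ln(457/2.8) = 1.0561 / 5.0951 = 0.2073
c = S₁ / A₁^z = 8 / 2.8^0.2073 = 8 / 1.238 = 6.463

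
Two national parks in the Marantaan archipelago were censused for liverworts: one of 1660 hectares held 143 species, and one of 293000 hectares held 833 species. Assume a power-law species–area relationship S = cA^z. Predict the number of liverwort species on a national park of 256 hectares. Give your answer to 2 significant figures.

z = ln(833/143) / ln(293000/1660) = 1.7622 / 5.1734 = 0.3406
c = 143 / 1660^0.3406 = 143 / 12.5 = 11.44
S₃ = 11.44 × 256^0.3406 = 11.44 × 6.612 ≈ 75.65

76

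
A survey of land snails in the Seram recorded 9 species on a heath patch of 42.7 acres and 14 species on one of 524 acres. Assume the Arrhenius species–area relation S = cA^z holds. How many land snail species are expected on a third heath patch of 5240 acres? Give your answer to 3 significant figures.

21.0

z = ln(14/9) / ln(524/42.7) = 0.4418 / 2.5073 = 0.1762
c = 9 / 42.7^0.1762 = 9 / 1.938 = 4.644
S₃ = 4.644 × 5240^0.1762 = 4.644 × 4.523 ≈ 21.01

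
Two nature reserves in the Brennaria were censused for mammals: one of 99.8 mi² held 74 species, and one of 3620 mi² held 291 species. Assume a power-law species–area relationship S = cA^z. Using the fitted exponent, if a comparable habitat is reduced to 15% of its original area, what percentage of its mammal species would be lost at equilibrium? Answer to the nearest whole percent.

z = ln(291/74) / ln(3620/99.8) = 1.3693 / 3.5911 = 0.3813
S_new/S_old = (A_new/A_old)^z = 0.15^0.3813 = exp(0.3813 × -1.8971) = 0.4851
Fraction lost = 1 − 0.4851 = 0.5149

51%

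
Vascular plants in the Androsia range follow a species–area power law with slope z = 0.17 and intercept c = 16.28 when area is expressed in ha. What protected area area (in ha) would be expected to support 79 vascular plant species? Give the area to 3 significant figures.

10800 ha

79 = 16.28 × A^0.17  ⇒  A^0.17 = 79/16.28 = 4.853
ln A = ln(4.853) / 0.17 = 1.5795 / 0.17 = 9.2912
A = e^9.2912 ≈ 10843 ha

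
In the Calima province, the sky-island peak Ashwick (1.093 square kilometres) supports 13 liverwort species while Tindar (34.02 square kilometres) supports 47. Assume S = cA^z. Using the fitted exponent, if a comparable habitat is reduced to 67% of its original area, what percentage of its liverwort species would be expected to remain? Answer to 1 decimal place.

86.1%

z = ln(47/13) / ln(34.02/1.093) = 1.2852 / 3.4380 = 0.3738
S_new/S_old = (A_new/A_old)^z = 0.67^0.3738 = exp(0.3738 × -0.4005) = 0.861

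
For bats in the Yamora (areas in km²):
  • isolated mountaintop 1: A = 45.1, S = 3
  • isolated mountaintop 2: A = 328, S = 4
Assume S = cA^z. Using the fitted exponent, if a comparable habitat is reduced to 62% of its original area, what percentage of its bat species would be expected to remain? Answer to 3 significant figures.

z = ln(4/3) / ln(328/45.1) = 0.2877 / 1.9841 = 0.1450
S_new/S_old = (A_new/A_old)^z = 0.62^0.1450 = exp(0.1450 × -0.4780) = 0.933

93.3%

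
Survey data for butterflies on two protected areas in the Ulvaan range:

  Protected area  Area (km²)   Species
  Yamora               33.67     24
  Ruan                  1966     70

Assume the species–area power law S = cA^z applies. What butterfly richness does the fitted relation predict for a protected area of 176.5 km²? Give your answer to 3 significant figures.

37.1

z = ln(70/24) / ln(1966/33.67) = 1.0704 / 4.0671 = 0.2632
c = 24 / 33.67^0.2632 = 24 / 2.523 = 9.512
S₃ = 9.512 × 176.5^0.2632 = 9.512 × 3.902 ≈ 37.12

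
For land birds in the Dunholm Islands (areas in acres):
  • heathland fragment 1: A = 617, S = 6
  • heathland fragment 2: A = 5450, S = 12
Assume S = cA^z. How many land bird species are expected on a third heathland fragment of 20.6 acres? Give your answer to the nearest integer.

2

z = ln(12/6) / ln(5450/617) = 0.6931 / 2.1785 = 0.3182
c = 6 / 617^0.3182 = 6 / 7.723 = 0.7769
S₃ = 0.7769 × 20.6^0.3182 = 0.7769 × 2.618 ≈ 2.034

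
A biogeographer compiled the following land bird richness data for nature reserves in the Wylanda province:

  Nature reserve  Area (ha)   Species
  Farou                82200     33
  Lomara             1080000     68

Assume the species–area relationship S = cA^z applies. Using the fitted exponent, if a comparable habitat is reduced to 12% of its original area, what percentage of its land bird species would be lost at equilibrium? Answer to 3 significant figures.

z = ln(68/33) / ln(1080000/82200) = 0.7230 / 2.5756 = 0.2807
S_new/S_old = (A_new/A_old)^z = 0.12^0.2807 = exp(0.2807 × -2.1203) = 0.5515
Fraction lost = 1 − 0.5515 = 0.4485

44.9%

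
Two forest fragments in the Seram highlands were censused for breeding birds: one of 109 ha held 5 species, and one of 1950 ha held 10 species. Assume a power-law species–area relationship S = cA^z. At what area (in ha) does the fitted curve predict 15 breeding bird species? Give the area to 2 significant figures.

11000 ha

z = ln(10/5) / ln(1950/109) = 0.6931 / 2.8842 = 0.2403
c = 5 / 109^0.2403 = 5 / 3.088 = 1.619
A = (15/1.619)^(1/0.2403) ⇒ ln A = ln(9.263)/0.2403 = 9.2628
A = e^9.2628 ≈ 10538 ha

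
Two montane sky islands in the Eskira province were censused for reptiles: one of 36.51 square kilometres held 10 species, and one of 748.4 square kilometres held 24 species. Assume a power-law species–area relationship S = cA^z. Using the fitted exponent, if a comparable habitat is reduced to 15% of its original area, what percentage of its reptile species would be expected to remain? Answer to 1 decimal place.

z = ln(24/10) / ln(748.4/36.51) = 0.8755 / 3.0204 = 0.2899
S_new/S_old = (A_new/A_old)^z = 0.15^0.2899 = exp(0.2899 × -1.8971) = 0.577

57.7%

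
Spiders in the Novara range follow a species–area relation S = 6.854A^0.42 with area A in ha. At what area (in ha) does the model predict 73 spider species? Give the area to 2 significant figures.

73 = 6.854 × A^0.42  ⇒  A^0.42 = 73/6.854 = 10.65
ln A = ln(10.65) / 0.42 = 2.3656 / 0.42 = 5.6324
A = e^5.6324 ≈ 279.3 ha

280 ha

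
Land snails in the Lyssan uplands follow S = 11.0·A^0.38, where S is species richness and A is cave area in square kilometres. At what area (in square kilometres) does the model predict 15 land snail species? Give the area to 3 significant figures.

15 = 11 × A^0.38  ⇒  A^0.38 = 15/11 = 1.364
ln A = ln(1.364) / 0.38 = 0.3102 / 0.38 = 0.8162
A = e^0.8162 ≈ 2.262 square kilometres

2.26 square kilometres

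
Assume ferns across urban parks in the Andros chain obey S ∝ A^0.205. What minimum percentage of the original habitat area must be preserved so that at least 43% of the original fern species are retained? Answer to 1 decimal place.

1.6%

Need (A_new/A_old)^0.205 = 0.43, so A_new/A_old = 0.43^(1/0.205) = 0.43^4.878
ln(A_new/A_old) = ln 0.43 / 0.205 = -0.8440 / 0.205 = -4.1169
A_new/A_old = e^-4.1169 ≈ 0.01629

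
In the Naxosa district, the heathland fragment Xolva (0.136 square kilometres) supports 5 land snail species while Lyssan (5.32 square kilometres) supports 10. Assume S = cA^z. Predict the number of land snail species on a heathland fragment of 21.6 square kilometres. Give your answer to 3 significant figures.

z = ln(10/5) / ln(5.32/0.136) = 0.6931 / 3.6666 = 0.1890
c = 5 / 0.136^0.1890 = 5 / 0.6858 = 7.291
S₃ = 7.291 × 21.6^0.1890 = 7.291 × 1.788 ≈ 13.03

13.0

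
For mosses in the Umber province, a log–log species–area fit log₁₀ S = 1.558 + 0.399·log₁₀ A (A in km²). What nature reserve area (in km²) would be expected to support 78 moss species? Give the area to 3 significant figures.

6.88 km²

78 = 36.14 × A^0.399  ⇒  A^0.399 = 78/36.14 = 2.158
ln A = ln(2.158) / 0.399 = 0.7693 / 0.399 = 1.9280
A = e^1.9280 ≈ 6.876 km²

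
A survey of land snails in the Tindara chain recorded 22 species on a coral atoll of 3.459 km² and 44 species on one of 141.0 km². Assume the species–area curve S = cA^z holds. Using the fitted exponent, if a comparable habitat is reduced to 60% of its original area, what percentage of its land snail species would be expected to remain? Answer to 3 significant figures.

90.9%

z = ln(44/22) / ln(141/3.459) = 0.6931 / 3.7078 = 0.1869
S_new/S_old = (A_new/A_old)^z = 0.6^0.1869 = exp(0.1869 × -0.5108) = 0.9089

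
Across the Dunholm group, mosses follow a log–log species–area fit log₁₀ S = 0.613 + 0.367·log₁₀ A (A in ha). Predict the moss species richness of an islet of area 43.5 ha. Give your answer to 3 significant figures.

16.4

S = 4.102 × 43.5^0.367 = 4.102 × 3.993 ≈ 16.38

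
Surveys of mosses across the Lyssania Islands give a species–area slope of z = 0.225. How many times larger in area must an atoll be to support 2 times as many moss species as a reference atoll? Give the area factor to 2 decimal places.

21.77

(A₂/A₁)^0.225 = 2, so A₂/A₁ = 2^(1/0.225) = 2^4.444
ln(A₂/A₁) = ln 2 / 0.225 = 0.6931 / 0.225 = 3.0807
A₂/A₁ = e^3.0807 ≈ 21.77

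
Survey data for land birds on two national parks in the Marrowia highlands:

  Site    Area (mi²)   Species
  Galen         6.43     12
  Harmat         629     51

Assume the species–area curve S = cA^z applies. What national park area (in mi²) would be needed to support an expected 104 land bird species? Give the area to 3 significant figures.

z = ln(51/12) / ln(629/6.43) = 1.4469 / 4.5832 = 0.3157
c = 12 / 6.43^0.3157 = 12 / 1.8 = 6.668
A = (104/6.668)^(1/0.3157) ⇒ ln A = ln(15.6)/0.3157 = 8.7012
A = e^8.7012 ≈ 6010 mi²

6010 mi²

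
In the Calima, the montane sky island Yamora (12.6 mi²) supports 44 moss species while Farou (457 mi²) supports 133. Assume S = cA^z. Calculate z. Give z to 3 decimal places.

Taking logs: ln S = ln c + z ln A, so z = (ln S₂ − ln S₁)/(ln A₂ − ln A₁).
z = ln(133/44) / ln(457/12.6) = ln(3.023) / ln(36.27) = 1.1062 / 3.5910 = 0.3080

0.308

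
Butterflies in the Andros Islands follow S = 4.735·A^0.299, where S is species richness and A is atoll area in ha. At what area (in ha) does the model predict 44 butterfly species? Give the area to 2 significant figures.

44 = 4.735 × A^0.299  ⇒  A^0.299 = 44/4.735 = 9.293
ln A = ln(9.293) / 0.299 = 2.2292 / 0.299 = 7.4555
A = e^7.4555 ≈ 1729 ha

1700 ha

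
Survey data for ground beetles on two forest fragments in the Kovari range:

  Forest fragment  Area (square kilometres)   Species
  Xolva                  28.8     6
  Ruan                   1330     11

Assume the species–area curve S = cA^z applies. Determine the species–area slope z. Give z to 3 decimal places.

0.158

Taking logs: ln S = ln c + z ln A, so z = (ln S₂ − ln S₁)/(ln A₂ − ln A₁).
z = ln(11/6) / ln(1330/28.8) = ln(1.833) / ln(46.18) = 0.6061 / 3.8326 = 0.1582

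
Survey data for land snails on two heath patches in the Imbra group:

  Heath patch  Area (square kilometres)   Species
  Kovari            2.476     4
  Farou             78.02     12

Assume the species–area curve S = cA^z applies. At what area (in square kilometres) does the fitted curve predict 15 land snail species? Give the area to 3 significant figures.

z = ln(12/4) / ln(78.02/2.476) = 1.0986 / 3.4503 = 0.3184
c = 4 / 2.476^0.3184 = 4 / 1.335 = 2.997
A = (15/2.997)^(1/0.3184) ⇒ ln A = ln(5.005)/0.3184 = 5.0578
A = e^5.0578 ≈ 157.2 square kilometres

157 square kilometres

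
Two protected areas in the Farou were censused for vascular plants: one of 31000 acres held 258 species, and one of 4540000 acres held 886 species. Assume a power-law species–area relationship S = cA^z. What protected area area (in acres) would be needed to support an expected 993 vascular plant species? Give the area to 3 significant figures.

7200000 acres

z = ln(886/258) / ln(4540000/31000) = 1.2338 / 4.9867 = 0.2474
c = 258 / 31000^0.2474 = 258 / 12.92 = 19.97
A = (993/19.97)^(1/0.2474) ⇒ ln A = ln(49.72)/0.2474 = 15.7893
A = e^15.7893 ≈ 7197663 acres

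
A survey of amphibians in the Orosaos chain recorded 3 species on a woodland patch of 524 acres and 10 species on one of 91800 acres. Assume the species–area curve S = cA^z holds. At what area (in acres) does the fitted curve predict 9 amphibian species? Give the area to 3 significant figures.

z = ln(10/3) / ln(91800/524) = 1.2040 / 5.1659 = 0.2331
c = 3 / 524^0.2331 = 3 / 4.303 = 0.6972
A = (9/0.6972)^(1/0.2331) ⇒ ln A = ln(12.91)/0.2331 = 10.9753
A = e^10.9753 ≈ 58413 acres

58400 acres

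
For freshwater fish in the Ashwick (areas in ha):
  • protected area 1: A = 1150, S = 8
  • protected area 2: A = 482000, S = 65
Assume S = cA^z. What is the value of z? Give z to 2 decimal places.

0.35

Taking logs: ln S = ln c + z ln A, so z = (ln S₂ − ln S₁)/(ln A₂ − ln A₁).
z = ln(65/8) / ln(482000/1150) = ln(8.125) / ln(419.1) = 2.0949 / 6.0382 = 0.3469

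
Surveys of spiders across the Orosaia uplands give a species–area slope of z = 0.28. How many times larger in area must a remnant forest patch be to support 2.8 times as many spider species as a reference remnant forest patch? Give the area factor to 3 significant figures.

(A₂/A₁)^0.28 = 2.8, so A₂/A₁ = 2.8^(1/0.28) = 2.8^3.571
ln(A₂/A₁) = ln 2.8 / 0.28 = 1.0296 / 0.28 = 3.6772
A₂/A₁ = e^3.6772 ≈ 39.54

39.5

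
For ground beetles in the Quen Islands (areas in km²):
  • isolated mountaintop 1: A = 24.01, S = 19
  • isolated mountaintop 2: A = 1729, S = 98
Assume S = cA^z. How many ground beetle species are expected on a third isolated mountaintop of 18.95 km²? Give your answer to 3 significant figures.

z = ln(98/19) / ln(1729/24.01) = 1.6405 / 4.2768 = 0.3836
c = 19 / 24.01^0.3836 = 19 / 3.385 = 5.614
S₃ = 5.614 × 18.95^0.3836 = 5.614 × 3.091 ≈ 17.35

17.4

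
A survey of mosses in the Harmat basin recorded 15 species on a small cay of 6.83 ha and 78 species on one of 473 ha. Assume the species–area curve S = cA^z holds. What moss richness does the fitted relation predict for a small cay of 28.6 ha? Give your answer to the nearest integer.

z = ln(78/15) / ln(473/6.83) = 1.6487 / 4.2378 = 0.3890
c = 15 / 6.83^0.3890 = 15 / 2.112 = 7.103
S₃ = 7.103 × 28.6^0.3890 = 7.103 × 3.686 ≈ 26.18

26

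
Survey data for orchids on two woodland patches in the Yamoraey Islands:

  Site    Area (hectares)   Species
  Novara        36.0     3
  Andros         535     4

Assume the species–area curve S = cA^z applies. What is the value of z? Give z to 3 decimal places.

Taking logs: ln S = ln c + z ln A, so z = (ln S₂ − ln S₁)/(ln A₂ − ln A₁).
z = ln(4/3) / ln(535/36) = ln(1.333) / ln(14.86) = 0.2877 / 2.6987 = 0.1066

0.107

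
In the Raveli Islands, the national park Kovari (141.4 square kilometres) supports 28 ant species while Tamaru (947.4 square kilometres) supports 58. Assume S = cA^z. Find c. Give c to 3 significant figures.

z = ln(S₂/S₁) / ln(A₂/A₁) = ln(58/28) / ln(947.4/141.4) = 0.7282 / 1.9021 = 0.3829
c = S₁ / A₁^z = 28 / 141.4^0.3829 = 28 / 6.657 = 4.206

4.21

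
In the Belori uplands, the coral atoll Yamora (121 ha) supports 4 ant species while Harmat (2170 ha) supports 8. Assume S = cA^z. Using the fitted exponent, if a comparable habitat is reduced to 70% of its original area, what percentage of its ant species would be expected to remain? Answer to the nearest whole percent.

92%

z = ln(8/4) / ln(2170/121) = 0.6931 / 2.8867 = 0.2401
S_new/S_old = (A_new/A_old)^z = 0.7^0.2401 = exp(0.2401 × -0.3567) = 0.9179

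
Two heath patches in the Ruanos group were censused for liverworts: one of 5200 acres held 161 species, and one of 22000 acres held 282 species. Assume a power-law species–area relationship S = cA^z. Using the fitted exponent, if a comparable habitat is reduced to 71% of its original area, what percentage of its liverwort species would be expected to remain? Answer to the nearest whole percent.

88%

z = ln(282/161) / ln(22000/5200) = 0.5605 / 1.4424 = 0.3886
S_new/S_old = (A_new/A_old)^z = 0.71^0.3886 = exp(0.3886 × -0.3425) = 0.8754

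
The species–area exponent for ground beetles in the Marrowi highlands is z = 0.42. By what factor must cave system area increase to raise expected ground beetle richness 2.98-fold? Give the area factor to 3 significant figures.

13.5

(A₂/A₁)^0.42 = 2.98, so A₂/A₁ = 2.98^(1/0.42) = 2.98^2.381
ln(A₂/A₁) = ln 2.98 / 0.42 = 1.0919 / 0.42 = 2.5998
A₂/A₁ = e^2.5998 ≈ 13.46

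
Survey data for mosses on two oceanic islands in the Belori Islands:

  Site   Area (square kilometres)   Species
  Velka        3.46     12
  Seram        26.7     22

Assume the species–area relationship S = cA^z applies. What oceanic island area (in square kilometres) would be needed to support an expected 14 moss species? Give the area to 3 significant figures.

5.82 square kilometres

z = ln(22/12) / ln(26.7/3.46) = 0.6061 / 2.0434 = 0.2966
c = 12 / 3.46^0.2966 = 12 / 1.445 = 8.304
A = (14/8.304)^(1/0.2966) ⇒ ln A = ln(1.686)/0.2966 = 1.7609
A = e^1.7609 ≈ 5.818 square kilometres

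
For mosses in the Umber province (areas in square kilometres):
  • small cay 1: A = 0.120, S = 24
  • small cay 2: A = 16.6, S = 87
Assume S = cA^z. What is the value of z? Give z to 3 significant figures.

Taking logs: ln S = ln c + z ln A, so z = (ln S₂ − ln S₁)/(ln A₂ − ln A₁).
z = ln(87/24) / ln(16.6/0.12) = ln(3.625) / ln(138.3) = 1.2879 / 4.9297 = 0.2612

0.261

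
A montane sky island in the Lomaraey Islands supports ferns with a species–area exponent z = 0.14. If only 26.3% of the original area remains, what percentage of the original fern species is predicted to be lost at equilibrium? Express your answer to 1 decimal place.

17.1%

S_new/S_old = (A_new/A_old)^z = 0.263^0.14
= exp(0.14 × ln 0.263) = exp(0.14 × -1.3356) = exp(-0.1870) ≈ 0.8295
Fraction lost = 1 − 0.8295 = 0.1705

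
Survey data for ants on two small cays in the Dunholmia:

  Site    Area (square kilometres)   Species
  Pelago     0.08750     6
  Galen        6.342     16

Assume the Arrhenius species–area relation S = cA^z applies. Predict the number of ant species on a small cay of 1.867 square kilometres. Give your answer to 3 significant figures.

z = ln(16/6) / ln(6.342/0.0875) = 0.9808 / 4.2833 = 0.2290
c = 6 / 0.0875^0.2290 = 6 / 0.5724 = 10.48
S₃ = 10.48 × 1.867^0.2290 = 10.48 × 1.154 ≈ 12.09

12.1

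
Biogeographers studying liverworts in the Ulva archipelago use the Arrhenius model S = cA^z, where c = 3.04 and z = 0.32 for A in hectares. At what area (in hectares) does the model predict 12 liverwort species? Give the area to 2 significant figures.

12 = 3.04 × A^0.32  ⇒  A^0.32 = 12/3.04 = 3.947
ln A = ln(3.947) / 0.32 = 1.3730 / 0.32 = 4.2908
A = e^4.2908 ≈ 73.02 hectares

73 hectares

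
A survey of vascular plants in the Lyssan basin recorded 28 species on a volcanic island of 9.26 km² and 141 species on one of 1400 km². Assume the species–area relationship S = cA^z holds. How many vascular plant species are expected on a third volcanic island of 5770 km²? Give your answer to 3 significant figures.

223

z = ln(141/28) / ln(1400/9.26) = 1.6166 / 5.0185 = 0.3221
c = 28 / 9.26^0.3221 = 28 / 2.048 = 13.67
S₃ = 13.67 × 5770^0.3221 = 13.67 × 16.28 ≈ 222.5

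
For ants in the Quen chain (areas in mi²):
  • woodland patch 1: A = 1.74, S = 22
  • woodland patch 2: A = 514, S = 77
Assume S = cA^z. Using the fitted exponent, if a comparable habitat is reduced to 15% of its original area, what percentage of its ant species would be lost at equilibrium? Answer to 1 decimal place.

34.2%

z = ln(77/22) / ln(514/1.74) = 1.2528 / 5.6883 = 0.2202
S_new/S_old = (A_new/A_old)^z = 0.15^0.2202 = exp(0.2202 × -1.8971) = 0.6585
Fraction lost = 1 − 0.6585 = 0.3415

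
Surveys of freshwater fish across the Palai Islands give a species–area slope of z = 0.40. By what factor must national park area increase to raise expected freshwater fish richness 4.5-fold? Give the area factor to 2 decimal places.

42.96

(A₂/A₁)^0.4 = 4.5, so A₂/A₁ = 4.5^(1/0.4) = 4.5^2.5
ln(A₂/A₁) = ln 4.5 / 0.4 = 1.5041 / 0.4 = 3.7602
A₂/A₁ = e^3.7602 ≈ 42.96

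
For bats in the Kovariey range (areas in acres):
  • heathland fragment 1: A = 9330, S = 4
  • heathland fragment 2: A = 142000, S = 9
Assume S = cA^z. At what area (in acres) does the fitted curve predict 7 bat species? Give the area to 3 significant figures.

z = ln(9/4) / ln(142000/9330) = 0.8109 / 2.7226 = 0.2979
c = 4 / 9330^0.2979 = 4 / 15.22 = 0.2628
A = (7/0.2628)^(1/0.2979) ⇒ ln A = ln(26.64)/0.2979 = 11.0198
A = e^11.0198 ≈ 61073 acres

61100 acres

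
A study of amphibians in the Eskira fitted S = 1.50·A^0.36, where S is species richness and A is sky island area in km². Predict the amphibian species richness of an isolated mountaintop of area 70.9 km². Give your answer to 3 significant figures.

6.96

S = 1.5 × 70.9^0.36
ln S = ln 1.5 + 0.36 × ln 70.9 = 0.4055 + 0.36 × 4.2613 = 1.9395
S = e^1.9395 ≈ 6.955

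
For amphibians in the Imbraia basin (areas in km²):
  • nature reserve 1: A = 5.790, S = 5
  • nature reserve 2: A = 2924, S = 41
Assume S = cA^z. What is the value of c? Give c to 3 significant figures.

z = ln(S₂/S₁) / ln(A₂/A₁) = ln(41/5) / ln(2924/5.79) = 2.1041 / 6.2246 = 0.3380
c = S₁ / A₁^z = 5 / 5.79^0.3380 = 5 / 1.811 = 2.762

2.76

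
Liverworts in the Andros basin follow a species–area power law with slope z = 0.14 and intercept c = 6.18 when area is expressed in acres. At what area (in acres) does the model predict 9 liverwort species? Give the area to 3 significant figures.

14.7 acres

9 = 6.18 × A^0.14  ⇒  A^0.14 = 9/6.18 = 1.456
ln A = ln(1.456) / 0.14 = 0.3759 / 0.14 = 2.6850
A = e^2.6850 ≈ 14.66 acres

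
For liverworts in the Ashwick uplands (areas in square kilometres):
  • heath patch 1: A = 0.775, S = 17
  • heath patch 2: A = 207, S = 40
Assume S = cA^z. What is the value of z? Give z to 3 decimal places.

Taking logs: ln S = ln c + z ln A, so z = (ln S₂ − ln S₁)/(ln A₂ − ln A₁).
z = ln(40/17) / ln(207/0.775) = ln(2.353) / ln(267.1) = 0.8557 / 5.5876 = 0.1531

0.153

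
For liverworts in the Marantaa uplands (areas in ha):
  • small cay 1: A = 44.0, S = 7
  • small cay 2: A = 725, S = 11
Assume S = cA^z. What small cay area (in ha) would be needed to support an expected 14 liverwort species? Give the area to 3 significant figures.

z = ln(11/7) / ln(725/44) = 0.4520 / 2.8020 = 0.1613
c = 7 / 44^0.1613 = 7 / 1.841 = 3.802
A = (14/3.802)^(1/0.1613) ⇒ ln A = ln(3.682)/0.1613 = 8.0812
A = e^8.0812 ≈ 3233 ha

3230 ha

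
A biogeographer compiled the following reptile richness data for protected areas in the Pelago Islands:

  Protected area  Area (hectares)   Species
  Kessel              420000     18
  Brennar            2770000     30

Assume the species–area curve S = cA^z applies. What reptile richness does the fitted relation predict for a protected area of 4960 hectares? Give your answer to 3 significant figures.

z = ln(30/18) / ln(2770000/420000) = 0.5108 / 1.8863 = 0.2708
c = 18 / 420000^0.2708 = 18 / 33.33 = 0.5401
S₃ = 0.5401 × 4960^0.2708 = 0.5401 × 10.02 ≈ 5.41

5.41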